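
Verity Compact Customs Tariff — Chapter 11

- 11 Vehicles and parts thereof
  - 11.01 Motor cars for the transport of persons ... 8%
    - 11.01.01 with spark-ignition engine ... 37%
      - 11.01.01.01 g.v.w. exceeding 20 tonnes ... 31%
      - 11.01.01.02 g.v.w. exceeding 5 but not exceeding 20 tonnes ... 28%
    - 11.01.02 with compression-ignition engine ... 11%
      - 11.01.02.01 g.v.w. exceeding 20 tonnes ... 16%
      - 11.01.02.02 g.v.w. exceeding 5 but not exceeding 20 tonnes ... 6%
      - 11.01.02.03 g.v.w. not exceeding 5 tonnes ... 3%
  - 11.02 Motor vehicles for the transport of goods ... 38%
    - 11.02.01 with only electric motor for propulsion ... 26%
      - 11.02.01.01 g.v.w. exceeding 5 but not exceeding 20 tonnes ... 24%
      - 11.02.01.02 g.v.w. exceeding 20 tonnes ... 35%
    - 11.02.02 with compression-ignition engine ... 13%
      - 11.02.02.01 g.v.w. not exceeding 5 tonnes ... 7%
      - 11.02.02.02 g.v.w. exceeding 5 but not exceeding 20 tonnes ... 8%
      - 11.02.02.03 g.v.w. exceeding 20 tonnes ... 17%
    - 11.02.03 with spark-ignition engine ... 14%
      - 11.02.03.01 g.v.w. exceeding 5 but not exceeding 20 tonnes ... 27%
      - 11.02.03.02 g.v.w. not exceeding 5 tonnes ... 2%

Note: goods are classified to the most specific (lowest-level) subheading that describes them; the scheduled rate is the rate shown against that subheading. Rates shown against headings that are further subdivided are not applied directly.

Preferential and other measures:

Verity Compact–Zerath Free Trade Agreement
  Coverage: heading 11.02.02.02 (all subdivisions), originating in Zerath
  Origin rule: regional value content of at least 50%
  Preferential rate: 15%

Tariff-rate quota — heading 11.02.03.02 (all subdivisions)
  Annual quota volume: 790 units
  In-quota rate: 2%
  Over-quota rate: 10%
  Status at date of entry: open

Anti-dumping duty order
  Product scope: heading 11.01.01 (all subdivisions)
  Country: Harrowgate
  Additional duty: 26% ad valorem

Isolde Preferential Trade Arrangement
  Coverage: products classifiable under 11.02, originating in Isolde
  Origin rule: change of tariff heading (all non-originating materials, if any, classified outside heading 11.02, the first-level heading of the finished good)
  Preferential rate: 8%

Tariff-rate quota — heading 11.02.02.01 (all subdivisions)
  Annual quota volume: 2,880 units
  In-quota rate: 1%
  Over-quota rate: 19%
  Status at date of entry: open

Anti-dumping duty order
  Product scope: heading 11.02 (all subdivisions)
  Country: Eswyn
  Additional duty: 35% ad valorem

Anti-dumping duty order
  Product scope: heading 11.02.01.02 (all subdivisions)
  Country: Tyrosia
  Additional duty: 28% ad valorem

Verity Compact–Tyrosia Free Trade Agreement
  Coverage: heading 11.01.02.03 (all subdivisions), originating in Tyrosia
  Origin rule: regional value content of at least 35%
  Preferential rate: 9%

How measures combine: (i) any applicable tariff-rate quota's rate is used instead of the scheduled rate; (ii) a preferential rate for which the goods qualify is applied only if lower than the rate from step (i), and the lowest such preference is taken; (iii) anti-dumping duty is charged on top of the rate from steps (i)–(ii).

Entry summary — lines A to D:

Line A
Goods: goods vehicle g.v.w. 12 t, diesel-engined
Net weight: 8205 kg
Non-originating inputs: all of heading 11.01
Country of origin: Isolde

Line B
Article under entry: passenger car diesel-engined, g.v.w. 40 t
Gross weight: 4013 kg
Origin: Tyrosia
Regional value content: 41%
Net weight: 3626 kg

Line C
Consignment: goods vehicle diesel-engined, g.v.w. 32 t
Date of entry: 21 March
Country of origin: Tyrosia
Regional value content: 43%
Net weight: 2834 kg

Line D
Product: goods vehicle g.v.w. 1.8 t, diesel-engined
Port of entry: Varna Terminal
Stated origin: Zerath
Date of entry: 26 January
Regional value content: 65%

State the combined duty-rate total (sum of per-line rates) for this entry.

Line A: goods vehicle → 11.02; diesel-engined → 11.02.02; g.v.w. 12 t → 11.02.02.02. Scheduled 8%. Isolde agreement on 11.02: CTH met → 8% available; preference 8% not lower than 8% → no reduction. → 8%.
Line B: passenger car → 11.01; diesel-engined → 11.01.02; g.v.w. 40 t → 11.01.02.01. Scheduled 16%. Tyrosia agreement on 11.01.02.03: 11.01.02.01 not covered. → 16%.
Line C: goods vehicle → 11.02; diesel-engined → 11.02.02; g.v.w. 32 t → 11.02.02.03. Scheduled 17%. Tyrosia agreement on 11.01.02.03: 11.02.02.03 not covered. → 17%.
Line D: goods vehicle → 11.02; diesel-engined → 11.02.02; g.v.w. 1.8 t → 11.02.02.01. Scheduled 7%. quota on 11.02.02.01 open → in-quota 1%; Zerath agreement on 11.02.02.02: 11.02.02.01 not covered. → 1%.
Sum: 8% + 16% + 17% + 1% = 42%.

42%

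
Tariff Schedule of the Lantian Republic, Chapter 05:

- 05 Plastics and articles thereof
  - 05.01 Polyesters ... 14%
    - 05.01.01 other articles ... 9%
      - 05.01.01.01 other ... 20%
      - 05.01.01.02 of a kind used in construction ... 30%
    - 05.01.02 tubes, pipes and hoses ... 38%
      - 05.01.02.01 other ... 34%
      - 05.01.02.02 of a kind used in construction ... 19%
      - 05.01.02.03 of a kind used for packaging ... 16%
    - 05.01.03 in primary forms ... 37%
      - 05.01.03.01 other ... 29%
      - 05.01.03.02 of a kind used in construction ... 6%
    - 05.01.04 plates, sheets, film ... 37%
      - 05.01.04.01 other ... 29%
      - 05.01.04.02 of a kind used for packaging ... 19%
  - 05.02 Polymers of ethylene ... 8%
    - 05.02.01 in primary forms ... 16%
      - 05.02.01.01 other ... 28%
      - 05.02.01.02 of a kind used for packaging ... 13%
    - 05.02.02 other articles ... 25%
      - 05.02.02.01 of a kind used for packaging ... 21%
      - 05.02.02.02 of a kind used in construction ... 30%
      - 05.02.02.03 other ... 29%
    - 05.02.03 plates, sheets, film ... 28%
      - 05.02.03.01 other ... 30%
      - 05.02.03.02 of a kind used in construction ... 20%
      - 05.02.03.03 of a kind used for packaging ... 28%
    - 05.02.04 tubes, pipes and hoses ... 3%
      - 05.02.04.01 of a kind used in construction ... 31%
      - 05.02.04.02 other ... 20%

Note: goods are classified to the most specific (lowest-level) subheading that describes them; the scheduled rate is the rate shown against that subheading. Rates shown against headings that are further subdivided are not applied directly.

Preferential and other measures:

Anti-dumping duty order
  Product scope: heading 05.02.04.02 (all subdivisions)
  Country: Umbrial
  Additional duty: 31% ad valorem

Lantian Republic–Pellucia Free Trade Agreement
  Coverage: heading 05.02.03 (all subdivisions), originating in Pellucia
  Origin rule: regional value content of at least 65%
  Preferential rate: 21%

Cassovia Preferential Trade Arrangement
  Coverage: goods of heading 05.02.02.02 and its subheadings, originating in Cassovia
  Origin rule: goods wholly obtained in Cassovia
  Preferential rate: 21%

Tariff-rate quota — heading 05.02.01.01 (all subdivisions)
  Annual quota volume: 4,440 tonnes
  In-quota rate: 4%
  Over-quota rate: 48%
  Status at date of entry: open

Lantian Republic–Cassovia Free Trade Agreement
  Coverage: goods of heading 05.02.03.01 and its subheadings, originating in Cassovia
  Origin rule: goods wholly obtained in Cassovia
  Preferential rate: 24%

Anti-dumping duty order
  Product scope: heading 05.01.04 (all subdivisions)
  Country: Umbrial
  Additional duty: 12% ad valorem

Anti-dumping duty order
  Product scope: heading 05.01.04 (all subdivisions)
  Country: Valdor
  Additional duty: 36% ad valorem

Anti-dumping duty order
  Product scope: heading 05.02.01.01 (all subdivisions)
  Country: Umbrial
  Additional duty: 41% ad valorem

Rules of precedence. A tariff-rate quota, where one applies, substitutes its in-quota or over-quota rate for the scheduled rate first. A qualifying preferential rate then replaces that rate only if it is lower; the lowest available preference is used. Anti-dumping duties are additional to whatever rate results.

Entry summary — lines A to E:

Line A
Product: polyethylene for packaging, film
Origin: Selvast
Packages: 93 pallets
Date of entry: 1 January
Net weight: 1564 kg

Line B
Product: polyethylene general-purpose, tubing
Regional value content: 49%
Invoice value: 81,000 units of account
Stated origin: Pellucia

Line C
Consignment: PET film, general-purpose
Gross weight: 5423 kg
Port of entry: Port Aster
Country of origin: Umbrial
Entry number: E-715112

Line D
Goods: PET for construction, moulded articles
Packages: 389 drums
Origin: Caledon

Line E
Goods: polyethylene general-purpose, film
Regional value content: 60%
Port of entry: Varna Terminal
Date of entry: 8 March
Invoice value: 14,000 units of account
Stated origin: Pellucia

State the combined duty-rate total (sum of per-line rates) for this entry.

149%

Line A: polyethylene → 05.02; film → 05.02.03; for packaging → 05.02.03.03. Scheduled 28%. No special measure applies. → 28%.
Line B: polyethylene → 05.02; tubing → 05.02.04; general-purpose → 05.02.04.02. Scheduled 20%. Pellucia agreement on 05.02.03: 05.02.04.02 not covered. → 20%.
Line C: PET → 05.01; film → 05.01.04; general-purpose → 05.01.04.01. Scheduled 29%. anti-dumping (Umbrial, 05.01.04): +12%; total 29% + 12% = 41%. → 41%.
Line D: PET → 05.01; moulded articles → 05.01.01; for construction → 05.01.01.02. Scheduled 30%. No special measure applies. → 30%.
Line E: polyethylene → 05.02; film → 05.02.03; general-purpose → 05.02.03.01. Scheduled 30%. Pellucia agreement on 05.02.03: RVC < 65%. → 30%.
Sum: 28% + 20% + 41% + 30% + 30% = 149%.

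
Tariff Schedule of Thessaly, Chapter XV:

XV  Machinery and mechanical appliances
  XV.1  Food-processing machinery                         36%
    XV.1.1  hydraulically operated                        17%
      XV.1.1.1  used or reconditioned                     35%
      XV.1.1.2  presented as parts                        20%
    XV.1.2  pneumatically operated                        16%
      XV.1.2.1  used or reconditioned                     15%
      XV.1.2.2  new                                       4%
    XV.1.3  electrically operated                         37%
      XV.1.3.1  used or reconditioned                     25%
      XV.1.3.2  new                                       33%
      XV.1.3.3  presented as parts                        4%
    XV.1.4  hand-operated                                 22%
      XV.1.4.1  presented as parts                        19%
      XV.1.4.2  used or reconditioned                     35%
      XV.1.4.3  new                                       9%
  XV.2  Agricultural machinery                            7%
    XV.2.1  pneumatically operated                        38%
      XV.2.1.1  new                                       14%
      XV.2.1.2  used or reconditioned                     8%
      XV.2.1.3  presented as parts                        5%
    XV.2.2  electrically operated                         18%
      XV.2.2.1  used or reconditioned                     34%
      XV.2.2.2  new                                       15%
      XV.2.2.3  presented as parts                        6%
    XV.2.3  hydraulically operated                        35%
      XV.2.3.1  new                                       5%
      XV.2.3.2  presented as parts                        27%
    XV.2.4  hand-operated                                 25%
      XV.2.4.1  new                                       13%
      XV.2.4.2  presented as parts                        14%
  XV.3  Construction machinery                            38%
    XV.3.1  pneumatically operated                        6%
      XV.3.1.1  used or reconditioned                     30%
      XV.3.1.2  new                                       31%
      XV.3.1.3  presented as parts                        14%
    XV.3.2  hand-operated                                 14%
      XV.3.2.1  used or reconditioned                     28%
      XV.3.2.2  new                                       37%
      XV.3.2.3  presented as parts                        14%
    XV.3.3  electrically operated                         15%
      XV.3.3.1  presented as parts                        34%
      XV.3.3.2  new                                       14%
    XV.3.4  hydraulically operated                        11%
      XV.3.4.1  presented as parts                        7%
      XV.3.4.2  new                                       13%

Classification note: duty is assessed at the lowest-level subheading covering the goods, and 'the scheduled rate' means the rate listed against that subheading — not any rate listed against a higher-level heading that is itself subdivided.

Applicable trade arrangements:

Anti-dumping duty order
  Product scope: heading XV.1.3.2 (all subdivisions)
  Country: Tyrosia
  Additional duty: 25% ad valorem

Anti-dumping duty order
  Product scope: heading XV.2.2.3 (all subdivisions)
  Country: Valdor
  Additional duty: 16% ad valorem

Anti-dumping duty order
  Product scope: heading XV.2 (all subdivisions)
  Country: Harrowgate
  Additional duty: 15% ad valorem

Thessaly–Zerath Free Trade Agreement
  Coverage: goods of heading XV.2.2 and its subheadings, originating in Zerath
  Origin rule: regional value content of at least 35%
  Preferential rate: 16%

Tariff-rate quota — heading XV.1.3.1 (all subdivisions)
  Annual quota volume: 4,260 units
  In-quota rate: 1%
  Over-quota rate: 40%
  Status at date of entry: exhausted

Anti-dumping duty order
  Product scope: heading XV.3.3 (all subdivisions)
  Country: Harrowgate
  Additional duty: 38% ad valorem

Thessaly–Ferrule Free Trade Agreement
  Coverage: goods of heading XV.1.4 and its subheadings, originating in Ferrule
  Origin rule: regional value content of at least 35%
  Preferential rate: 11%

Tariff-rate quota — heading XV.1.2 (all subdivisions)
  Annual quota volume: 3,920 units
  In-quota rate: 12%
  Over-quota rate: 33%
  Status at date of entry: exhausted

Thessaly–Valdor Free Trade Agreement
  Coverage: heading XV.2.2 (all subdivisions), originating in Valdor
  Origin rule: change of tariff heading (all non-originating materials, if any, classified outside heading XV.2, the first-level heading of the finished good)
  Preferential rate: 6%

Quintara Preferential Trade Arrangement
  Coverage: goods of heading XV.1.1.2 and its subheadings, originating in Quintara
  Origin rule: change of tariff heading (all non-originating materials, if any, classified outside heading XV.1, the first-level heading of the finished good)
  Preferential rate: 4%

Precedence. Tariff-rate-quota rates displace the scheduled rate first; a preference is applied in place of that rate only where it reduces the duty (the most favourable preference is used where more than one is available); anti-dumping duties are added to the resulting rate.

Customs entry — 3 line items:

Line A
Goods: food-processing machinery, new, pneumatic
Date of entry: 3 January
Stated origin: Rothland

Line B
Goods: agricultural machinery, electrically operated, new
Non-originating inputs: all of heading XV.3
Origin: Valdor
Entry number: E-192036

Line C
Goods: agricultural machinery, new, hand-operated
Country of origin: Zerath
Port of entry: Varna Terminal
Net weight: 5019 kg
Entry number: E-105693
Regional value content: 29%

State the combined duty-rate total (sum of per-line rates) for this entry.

52%

Line A: food-processing → XV.1; pneumatic → XV.1.2; new → XV.1.2.2. Scheduled 4%. quota on XV.1.2 exhausted → over-quota 33%. → 33%.
Line B: agricultural → XV.2; electrically operated → XV.2.2; new → XV.2.2.2. Scheduled 15%. Valdor agreement on XV.2.2: CTH met → 6% available; preferential 6%. → 6%.
Line C: agricultural → XV.2; hand-operated → XV.2.4; new → XV.2.4.1. Scheduled 13%. Zerath agreement on XV.2.2: XV.2.4.1 not covered. → 13%.
Sum: 33% + 6% + 13% = 52%.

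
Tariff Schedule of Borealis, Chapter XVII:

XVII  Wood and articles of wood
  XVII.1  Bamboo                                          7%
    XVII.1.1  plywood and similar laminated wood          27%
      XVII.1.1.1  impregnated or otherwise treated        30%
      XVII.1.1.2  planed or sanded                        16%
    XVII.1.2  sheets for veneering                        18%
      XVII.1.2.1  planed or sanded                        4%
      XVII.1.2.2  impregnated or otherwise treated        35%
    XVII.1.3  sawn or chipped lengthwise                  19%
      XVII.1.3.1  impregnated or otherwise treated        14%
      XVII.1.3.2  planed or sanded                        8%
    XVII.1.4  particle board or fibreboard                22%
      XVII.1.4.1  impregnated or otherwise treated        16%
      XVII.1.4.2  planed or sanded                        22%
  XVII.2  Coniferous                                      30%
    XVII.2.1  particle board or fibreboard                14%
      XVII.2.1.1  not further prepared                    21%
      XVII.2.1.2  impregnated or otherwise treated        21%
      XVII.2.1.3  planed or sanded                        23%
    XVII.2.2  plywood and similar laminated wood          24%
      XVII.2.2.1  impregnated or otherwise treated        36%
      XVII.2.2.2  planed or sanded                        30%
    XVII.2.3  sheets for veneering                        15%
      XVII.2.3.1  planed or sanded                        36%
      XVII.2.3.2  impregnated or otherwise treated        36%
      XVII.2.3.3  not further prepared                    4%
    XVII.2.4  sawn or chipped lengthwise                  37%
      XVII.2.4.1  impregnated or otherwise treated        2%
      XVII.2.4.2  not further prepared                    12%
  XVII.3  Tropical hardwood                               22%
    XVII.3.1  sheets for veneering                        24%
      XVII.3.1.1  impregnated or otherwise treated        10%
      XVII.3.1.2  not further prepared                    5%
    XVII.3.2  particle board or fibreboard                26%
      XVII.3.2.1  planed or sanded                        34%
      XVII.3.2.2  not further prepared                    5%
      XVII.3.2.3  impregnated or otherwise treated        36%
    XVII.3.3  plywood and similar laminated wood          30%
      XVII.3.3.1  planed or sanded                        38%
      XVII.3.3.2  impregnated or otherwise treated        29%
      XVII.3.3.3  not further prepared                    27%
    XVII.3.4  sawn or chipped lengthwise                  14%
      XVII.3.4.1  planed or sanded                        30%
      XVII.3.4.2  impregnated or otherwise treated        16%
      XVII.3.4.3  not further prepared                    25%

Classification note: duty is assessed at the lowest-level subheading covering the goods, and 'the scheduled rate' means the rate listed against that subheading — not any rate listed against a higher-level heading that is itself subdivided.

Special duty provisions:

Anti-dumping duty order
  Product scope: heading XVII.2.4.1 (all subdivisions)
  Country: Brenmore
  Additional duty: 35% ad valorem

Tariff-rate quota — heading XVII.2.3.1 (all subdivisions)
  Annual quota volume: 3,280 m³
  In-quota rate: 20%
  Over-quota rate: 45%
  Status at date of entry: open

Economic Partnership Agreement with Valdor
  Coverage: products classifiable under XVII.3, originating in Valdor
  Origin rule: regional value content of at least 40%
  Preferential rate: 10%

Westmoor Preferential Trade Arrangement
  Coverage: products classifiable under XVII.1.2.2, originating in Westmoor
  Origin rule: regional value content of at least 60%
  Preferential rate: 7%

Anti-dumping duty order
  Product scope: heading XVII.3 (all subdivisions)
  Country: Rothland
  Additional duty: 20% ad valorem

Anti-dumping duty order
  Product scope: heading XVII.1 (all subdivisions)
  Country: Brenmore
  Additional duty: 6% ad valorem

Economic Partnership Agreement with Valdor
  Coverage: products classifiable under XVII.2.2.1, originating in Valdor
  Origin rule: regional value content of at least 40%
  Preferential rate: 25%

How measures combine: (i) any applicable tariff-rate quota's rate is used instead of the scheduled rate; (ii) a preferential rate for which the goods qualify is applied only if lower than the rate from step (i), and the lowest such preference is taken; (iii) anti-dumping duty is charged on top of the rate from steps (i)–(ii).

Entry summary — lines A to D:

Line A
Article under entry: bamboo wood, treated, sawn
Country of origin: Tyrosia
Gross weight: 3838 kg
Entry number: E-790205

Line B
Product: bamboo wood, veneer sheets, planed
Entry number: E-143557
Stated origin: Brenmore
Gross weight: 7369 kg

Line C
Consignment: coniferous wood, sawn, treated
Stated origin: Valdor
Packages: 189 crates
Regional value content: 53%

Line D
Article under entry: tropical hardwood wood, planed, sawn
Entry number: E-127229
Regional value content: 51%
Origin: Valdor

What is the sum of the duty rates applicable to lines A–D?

36%

Line A: bamboo → XVII.1; sawn → XVII.1.3; treated → XVII.1.3.1. Scheduled 14%. No special measure applies. → 14%.
Line B: bamboo → XVII.1; veneer sheets → XVII.1.2; planed → XVII.1.2.1. Scheduled 4%. anti-dumping (Brenmore, XVII.1): +6%; total 4% + 6% = 10%. → 10%.
Line C: coniferous → XVII.2; sawn → XVII.2.4; treated → XVII.2.4.1. Scheduled 2%. Valdor agreement on XVII.3: XVII.2.4.1 not covered; Valdor agreement on XVII.2.2.1: XVII.2.4.1 not covered. → 2%.
Line D: tropical hardwood → XVII.3; sawn → XVII.3.4; planed → XVII.3.4.1. Scheduled 30%. Valdor agreement on XVII.3: RVC ≥ 40% → 10% available; Valdor agreement on XVII.2.2.1: XVII.3.4.1 not covered; preferential 10%. → 10%.
Sum: 14% + 10% + 2% + 10% = 36%.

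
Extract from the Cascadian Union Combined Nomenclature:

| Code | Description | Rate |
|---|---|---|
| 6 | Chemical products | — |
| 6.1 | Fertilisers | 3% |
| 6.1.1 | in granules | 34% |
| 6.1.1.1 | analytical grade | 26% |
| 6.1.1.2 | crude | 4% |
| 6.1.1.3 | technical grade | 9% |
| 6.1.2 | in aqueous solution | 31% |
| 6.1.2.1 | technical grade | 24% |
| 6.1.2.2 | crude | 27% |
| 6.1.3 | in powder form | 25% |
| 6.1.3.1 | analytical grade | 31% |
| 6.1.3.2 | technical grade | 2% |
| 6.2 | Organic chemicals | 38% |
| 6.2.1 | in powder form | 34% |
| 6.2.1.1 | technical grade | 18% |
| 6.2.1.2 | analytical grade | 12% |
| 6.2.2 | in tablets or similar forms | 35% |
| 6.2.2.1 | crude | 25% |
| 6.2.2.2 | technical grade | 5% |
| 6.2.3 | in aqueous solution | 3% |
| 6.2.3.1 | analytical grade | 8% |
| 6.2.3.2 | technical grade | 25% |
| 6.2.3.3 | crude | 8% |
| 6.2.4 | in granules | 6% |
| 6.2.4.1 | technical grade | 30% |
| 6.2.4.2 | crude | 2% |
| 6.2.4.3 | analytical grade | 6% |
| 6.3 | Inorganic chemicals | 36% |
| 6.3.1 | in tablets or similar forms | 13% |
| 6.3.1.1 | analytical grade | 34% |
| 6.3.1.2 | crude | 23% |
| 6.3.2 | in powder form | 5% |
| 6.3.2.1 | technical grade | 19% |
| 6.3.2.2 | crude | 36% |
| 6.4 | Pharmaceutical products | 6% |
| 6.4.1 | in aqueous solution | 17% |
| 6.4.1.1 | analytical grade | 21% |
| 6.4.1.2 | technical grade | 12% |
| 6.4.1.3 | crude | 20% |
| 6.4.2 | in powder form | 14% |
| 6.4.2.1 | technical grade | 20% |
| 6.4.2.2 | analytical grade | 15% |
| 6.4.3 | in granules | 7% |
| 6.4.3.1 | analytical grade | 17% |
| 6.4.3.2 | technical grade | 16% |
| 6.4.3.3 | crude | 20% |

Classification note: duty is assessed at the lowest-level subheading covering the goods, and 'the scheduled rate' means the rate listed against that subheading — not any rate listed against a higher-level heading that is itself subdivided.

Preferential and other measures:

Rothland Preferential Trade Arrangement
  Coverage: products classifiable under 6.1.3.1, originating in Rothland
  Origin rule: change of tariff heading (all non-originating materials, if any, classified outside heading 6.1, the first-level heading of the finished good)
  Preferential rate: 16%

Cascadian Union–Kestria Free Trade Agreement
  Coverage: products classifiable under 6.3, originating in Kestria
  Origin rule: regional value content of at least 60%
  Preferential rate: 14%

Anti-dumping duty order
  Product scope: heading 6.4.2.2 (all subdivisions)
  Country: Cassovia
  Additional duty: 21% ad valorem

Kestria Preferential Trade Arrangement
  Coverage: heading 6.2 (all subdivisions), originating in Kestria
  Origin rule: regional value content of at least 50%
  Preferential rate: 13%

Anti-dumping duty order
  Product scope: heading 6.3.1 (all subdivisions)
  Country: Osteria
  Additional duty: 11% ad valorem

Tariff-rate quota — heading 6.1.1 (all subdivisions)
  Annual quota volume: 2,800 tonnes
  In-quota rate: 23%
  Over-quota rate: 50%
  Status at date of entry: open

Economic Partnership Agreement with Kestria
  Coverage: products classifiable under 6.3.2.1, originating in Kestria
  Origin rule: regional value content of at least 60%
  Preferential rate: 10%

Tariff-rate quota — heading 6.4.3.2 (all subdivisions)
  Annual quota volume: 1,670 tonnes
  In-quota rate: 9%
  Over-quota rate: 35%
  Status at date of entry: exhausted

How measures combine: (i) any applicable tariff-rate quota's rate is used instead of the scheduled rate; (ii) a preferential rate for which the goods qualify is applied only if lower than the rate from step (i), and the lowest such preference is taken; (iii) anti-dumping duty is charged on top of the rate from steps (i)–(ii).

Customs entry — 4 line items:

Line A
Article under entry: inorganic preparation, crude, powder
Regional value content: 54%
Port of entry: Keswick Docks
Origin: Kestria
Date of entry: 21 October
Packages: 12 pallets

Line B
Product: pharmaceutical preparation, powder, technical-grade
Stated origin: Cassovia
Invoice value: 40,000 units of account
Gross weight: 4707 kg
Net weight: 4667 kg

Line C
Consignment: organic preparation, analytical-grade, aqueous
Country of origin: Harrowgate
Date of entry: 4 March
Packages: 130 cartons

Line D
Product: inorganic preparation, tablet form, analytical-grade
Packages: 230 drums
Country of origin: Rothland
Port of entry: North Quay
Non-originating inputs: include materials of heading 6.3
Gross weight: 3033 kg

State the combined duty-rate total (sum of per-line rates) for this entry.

98%

Line A: inorganic → 6.3; powder → 6.3.2; crude → 6.3.2.2. Scheduled 36%. Kestria agreement on 6.3: RVC < 60%; Kestria agreement on 6.2: 6.3.2.2 not covered; Kestria agreement on 6.3.2.1: 6.3.2.2 not covered. → 36%.
Line B: pharmaceutical → 6.4; powder → 6.4.2; technical-grade → 6.4.2.1. Scheduled 20%. No special measure applies. → 20%.
Line C: organic → 6.2; aqueous → 6.2.3; analytical-grade → 6.2.3.1. Scheduled 8%. No special measure applies. → 8%.
Line D: inorganic → 6.3; tablet form → 6.3.1; analytical-grade → 6.3.1.1. Scheduled 34%. Rothland agreement on 6.1.3.1: 6.3.1.1 not covered. → 34%.
Sum: 36% + 20% + 8% + 34% = 98%.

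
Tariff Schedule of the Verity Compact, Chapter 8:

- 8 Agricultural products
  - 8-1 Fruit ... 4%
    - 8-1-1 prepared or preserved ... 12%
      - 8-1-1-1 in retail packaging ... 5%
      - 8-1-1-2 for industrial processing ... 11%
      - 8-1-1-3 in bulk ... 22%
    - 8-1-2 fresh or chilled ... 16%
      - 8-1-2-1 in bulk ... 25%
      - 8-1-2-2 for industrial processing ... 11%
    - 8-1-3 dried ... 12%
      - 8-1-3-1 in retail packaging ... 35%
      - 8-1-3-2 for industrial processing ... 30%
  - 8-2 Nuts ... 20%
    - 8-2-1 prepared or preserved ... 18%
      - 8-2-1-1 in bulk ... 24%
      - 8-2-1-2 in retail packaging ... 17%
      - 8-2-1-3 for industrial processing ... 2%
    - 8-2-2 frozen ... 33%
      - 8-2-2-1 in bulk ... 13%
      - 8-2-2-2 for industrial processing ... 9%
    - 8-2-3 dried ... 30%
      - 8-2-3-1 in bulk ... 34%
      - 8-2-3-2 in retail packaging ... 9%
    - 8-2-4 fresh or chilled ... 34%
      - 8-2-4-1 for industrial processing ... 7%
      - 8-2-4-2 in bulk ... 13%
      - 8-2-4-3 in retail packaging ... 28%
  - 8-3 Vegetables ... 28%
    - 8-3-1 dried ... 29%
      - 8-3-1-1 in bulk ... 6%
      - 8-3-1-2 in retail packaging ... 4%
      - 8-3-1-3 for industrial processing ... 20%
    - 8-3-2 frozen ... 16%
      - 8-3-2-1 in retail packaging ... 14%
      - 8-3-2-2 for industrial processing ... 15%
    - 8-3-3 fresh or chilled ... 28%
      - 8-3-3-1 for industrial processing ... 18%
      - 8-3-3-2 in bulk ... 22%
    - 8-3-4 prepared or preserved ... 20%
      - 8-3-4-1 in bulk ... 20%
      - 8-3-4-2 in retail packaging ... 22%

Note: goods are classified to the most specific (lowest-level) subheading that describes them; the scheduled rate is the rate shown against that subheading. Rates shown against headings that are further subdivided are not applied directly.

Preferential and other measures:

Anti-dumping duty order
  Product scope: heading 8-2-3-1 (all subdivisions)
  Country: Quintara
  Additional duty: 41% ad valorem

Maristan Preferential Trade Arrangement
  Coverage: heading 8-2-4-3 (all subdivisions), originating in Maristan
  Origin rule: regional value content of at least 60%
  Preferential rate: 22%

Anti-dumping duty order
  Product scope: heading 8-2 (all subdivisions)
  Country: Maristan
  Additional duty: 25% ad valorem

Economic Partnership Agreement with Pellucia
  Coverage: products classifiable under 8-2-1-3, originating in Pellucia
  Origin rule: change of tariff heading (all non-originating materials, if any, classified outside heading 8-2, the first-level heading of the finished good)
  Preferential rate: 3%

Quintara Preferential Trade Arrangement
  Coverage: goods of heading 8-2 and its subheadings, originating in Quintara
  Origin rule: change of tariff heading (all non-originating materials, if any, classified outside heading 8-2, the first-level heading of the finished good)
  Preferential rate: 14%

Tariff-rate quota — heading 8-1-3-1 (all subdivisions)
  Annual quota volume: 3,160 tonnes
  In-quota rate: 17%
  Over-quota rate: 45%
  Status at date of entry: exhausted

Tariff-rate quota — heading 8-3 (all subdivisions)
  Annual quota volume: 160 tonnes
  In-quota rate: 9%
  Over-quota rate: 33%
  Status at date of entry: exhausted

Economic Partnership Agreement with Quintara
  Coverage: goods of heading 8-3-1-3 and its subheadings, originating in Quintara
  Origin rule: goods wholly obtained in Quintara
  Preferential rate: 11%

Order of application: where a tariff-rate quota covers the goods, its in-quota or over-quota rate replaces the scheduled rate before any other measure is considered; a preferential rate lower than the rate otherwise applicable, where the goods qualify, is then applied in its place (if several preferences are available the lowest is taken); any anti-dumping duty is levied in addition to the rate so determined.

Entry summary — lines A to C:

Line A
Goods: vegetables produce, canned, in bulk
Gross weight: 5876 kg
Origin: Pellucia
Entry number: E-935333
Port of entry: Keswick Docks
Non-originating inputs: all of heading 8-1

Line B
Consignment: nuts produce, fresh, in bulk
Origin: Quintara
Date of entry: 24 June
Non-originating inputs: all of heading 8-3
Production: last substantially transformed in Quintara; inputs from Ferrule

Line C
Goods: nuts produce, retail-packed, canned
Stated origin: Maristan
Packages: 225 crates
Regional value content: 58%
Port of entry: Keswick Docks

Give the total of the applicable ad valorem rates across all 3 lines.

Line A: vegetables → 8-3; canned → 8-3-4; in bulk → 8-3-4-1. Scheduled 20%. quota on 8-3 exhausted → over-quota 33%; Pellucia agreement on 8-2-1-3: 8-3-4-1 not covered. → 33%.
Line B: nuts → 8-2; fresh → 8-2-4; in bulk → 8-2-4-2. Scheduled 13%. Quintara agreement on 8-2: CTH met → 14% available; Quintara agreement on 8-3-1-3: 8-2-4-2 not covered; preference 14% not lower than 13% → no reduction. → 13%.
Line C: nuts → 8-2; canned → 8-2-1; retail-packed → 8-2-1-2. Scheduled 17%. Maristan agreement on 8-2-4-3: 8-2-1-2 not covered; anti-dumping (Maristan, 8-2): +25%; total 17% + 25% = 42%. → 42%.
Sum: 33% + 13% + 42% = 88%.

88%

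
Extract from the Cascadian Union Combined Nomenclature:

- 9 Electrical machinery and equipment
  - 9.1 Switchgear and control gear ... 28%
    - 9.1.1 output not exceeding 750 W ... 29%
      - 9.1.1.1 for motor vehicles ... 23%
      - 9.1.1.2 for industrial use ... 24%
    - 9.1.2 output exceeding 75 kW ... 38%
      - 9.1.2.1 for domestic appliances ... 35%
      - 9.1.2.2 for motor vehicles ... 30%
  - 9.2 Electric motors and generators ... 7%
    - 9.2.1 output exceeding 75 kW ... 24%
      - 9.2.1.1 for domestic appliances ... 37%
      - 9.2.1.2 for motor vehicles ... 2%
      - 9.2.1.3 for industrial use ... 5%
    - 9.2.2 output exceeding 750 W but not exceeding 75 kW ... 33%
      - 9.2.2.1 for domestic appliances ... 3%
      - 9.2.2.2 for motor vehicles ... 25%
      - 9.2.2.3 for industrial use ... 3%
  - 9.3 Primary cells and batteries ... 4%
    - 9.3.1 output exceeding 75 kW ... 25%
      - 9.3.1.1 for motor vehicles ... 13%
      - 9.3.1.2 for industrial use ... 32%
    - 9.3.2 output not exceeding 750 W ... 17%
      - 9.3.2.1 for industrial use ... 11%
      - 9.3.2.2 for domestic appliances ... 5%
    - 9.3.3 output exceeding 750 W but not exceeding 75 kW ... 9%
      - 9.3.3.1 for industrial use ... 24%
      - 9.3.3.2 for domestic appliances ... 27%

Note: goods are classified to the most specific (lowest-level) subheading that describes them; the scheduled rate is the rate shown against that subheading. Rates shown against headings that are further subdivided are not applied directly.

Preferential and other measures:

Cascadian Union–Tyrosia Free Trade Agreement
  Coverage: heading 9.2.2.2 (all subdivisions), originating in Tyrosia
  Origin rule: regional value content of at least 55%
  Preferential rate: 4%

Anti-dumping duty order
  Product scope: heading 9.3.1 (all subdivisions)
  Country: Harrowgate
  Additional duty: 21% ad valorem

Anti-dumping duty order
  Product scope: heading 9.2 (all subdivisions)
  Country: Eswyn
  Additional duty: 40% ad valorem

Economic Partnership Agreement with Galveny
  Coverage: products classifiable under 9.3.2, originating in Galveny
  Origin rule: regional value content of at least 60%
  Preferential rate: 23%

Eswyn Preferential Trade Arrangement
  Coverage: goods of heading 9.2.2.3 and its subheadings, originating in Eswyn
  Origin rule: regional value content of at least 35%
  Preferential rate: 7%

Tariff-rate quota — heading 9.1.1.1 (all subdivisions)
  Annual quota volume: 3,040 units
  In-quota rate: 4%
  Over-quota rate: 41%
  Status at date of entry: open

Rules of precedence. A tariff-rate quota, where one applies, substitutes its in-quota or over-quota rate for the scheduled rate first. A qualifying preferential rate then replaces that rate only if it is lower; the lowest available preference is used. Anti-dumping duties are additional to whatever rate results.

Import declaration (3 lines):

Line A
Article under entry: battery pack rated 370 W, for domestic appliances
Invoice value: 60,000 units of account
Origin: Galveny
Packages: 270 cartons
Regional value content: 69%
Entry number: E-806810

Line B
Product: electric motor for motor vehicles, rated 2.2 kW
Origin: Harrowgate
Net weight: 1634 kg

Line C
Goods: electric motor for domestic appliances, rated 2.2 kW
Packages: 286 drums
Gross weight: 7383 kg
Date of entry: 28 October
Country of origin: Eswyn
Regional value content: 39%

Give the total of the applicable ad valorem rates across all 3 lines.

73%

Line A: battery pack → 9.3; rated 370 W → 9.3.2; for domestic appliances → 9.3.2.2. Scheduled 5%. Galveny agreement on 9.3.2: RVC ≥ 60% → 23% available; preference 23% not lower than 5% → no reduction. → 5%.
Line B: electric motor → 9.2; rated 2.2 kW → 9.2.2; for motor vehicles → 9.2.2.2. Scheduled 25%. No special measure applies. → 25%.
Line C: electric motor → 9.2; rated 2.2 kW → 9.2.2; for domestic appliances → 9.2.2.1. Scheduled 3%. Eswyn agreement on 9.2.2.3: 9.2.2.1 not covered; anti-dumping (Eswyn, 9.2): +40%; total 3% + 40% = 43%. → 43%.
Sum: 5% + 25% + 43% = 73%.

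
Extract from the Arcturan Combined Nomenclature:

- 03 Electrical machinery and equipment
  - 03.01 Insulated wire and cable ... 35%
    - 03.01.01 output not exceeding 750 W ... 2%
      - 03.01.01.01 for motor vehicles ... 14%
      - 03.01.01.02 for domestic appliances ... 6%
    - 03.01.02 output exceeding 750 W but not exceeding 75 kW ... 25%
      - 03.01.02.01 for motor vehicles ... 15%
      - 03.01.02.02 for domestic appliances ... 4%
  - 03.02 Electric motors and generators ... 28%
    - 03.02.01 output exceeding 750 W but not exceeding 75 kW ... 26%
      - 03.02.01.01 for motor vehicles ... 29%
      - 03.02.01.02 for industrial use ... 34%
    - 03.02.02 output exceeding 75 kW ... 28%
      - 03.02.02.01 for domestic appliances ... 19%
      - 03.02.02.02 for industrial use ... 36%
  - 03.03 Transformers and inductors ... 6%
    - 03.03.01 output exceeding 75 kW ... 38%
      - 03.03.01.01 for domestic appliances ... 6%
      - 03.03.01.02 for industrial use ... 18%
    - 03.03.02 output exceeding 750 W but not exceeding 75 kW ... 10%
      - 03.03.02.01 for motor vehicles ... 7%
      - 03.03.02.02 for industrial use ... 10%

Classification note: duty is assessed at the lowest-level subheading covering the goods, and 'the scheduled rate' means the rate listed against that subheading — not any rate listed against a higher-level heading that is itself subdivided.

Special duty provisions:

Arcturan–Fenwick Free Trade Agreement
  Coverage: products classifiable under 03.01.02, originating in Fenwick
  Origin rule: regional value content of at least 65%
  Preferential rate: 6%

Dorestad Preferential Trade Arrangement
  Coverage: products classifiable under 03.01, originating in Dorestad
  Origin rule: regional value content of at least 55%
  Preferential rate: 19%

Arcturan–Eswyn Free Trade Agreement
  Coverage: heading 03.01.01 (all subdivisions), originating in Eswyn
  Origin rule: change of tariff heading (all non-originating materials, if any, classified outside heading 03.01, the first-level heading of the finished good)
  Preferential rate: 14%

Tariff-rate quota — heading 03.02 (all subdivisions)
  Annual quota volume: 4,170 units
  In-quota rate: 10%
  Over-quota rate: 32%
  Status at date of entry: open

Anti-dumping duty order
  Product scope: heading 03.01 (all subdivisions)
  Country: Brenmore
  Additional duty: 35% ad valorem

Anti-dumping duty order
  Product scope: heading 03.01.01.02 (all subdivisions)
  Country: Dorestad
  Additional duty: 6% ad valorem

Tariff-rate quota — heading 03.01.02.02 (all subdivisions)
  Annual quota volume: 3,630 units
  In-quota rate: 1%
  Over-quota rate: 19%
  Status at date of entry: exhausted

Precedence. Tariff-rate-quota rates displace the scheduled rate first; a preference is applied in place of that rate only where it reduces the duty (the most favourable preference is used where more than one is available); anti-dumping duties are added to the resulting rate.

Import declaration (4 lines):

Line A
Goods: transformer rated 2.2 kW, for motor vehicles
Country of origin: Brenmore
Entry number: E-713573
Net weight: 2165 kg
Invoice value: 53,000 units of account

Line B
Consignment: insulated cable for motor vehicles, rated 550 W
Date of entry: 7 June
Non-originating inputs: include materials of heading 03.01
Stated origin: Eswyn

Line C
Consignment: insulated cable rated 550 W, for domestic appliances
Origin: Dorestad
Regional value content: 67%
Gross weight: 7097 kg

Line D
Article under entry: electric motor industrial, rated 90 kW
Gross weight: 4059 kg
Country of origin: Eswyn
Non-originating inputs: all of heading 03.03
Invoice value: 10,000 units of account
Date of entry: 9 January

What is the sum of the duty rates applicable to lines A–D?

43%

Line A: transformer → 03.03; rated 2.2 kW → 03.03.02; for motor vehicles → 03.03.02.01. Scheduled 7%. No special measure applies. → 7%.
Line B: insulated cable → 03.01; rated 550 W → 03.01.01; for motor vehicles → 03.01.01.01. Scheduled 14%. Eswyn agreement on 03.01.01: CTH not met. → 14%.
Line C: insulated cable → 03.01; rated 550 W → 03.01.01; for domestic appliances → 03.01.01.02. Scheduled 6%. Dorestad agreement on 03.01: RVC ≥ 55% → 19% available; preference 19% not lower than 6% → no reduction; anti-dumping (Dorestad, 03.01.01.02): +6%; total 6% + 6% = 12%. → 12%.
Line D: electric motor → 03.02; rated 90 kW → 03.02.02; industrial → 03.02.02.02. Scheduled 36%. quota on 03.02 open → in-quota 10%; Eswyn agreement on 03.01.01: 03.02.02.02 not covered. → 10%.
Sum: 7% + 14% + 12% + 10% = 43%.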